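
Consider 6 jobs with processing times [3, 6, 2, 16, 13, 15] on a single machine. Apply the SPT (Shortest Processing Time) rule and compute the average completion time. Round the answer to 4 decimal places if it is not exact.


Sort jobs by processing time (SPT order): [2, 3, 6, 13, 15, 16]
Compute completion times sequentially:
  Job 1: processing = 2, completes at 2
  Job 2: processing = 3, completes at 5
  Job 3: processing = 6, completes at 11
  Job 4: processing = 13, completes at 24
  Job 5: processing = 15, completes at 39
  Job 6: processing = 16, completes at 55
Sum of completion times = 136
Average completion time = 136/6 = 22.6667

22.6667


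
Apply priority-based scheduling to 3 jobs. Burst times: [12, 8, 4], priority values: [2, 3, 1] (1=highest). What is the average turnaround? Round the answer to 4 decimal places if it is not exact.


Sort by priority (ascending = highest first):
Order: [(1, 4), (2, 12), (3, 8)]
Completion times:
  Priority 1, burst=4, C=4
  Priority 2, burst=12, C=16
  Priority 3, burst=8, C=24
Average turnaround = 44/3 = 14.6667

14.6667


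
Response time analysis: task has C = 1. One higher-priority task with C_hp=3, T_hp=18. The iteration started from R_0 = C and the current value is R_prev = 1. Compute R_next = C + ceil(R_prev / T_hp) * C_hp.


R_next = C + ceil(R_prev / T_hp) * C_hp
ceil(1 / 18) = ceil(0.0556) = 1
Interference = 1 * 3 = 3
R_next = 1 + 3 = 4

4


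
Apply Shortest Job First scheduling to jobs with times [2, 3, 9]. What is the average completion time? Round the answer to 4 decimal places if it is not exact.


SJF order (ascending): [2, 3, 9]
Completion times:
  Job 1: burst=2, C=2
  Job 2: burst=3, C=5
  Job 3: burst=9, C=14
Average completion = 21/3 = 7.0

7.0


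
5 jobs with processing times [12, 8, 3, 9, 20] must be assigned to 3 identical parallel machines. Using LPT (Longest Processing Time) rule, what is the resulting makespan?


Sort jobs in decreasing order (LPT): [20, 12, 9, 8, 3]
Assign each job to the least loaded machine:
  Machine 1: jobs [20], load = 20
  Machine 2: jobs [12, 3], load = 15
  Machine 3: jobs [9, 8], load = 17
Makespan = max load = 20

20


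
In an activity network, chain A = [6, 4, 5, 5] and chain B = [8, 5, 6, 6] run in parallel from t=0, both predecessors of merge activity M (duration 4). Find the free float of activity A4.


ES(A4) = sum of predecessors on chain A = 15
EF(A4) = ES + duration = 15 + 5 = 20
Successor of A4 is M. ES(M) = max(sum(A), sum(B)) = max(20, 25) = 25
Free float = ES(successor) - EF(current) = 25 - 20 = 5

5


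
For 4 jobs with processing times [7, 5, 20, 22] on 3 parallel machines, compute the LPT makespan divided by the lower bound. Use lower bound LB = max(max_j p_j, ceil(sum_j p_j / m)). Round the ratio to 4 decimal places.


LPT order: [22, 20, 7, 5]
Machine loads after assignment: [22, 20, 12]
LPT makespan = 22
Lower bound = max(max_job, ceil(total/3)) = max(22, 18) = 22
Ratio = 22 / 22 = 1.0

1.0


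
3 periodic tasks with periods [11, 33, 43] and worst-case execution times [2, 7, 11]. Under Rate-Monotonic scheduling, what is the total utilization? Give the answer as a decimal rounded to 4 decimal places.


Compute individual utilizations (exact fractions):
  Task 1: C/T = 2/11 (approx. 0.1818)
  Task 2: C/T = 7/33 (approx. 0.2121)
  Task 3: C/T = 11/43 (approx. 0.2558)
Total utilization U = 2/11 + 7/33 + 11/43 = 922/1419
Rounded to 4 decimal places: U = 0.6498
RM (Liu & Layland) bound for 3 tasks = 0.779763; compare with U = 922/1419 (approx. 0.649753)
U <= bound, so schedulable by RM sufficient condition.

0.6498


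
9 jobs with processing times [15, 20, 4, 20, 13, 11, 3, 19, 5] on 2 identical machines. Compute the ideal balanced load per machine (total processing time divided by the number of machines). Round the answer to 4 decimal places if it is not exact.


Total processing time = 15 + 20 + 4 + 20 + 13 + 11 + 3 + 19 + 5 = 110
Number of machines = 2
Ideal balanced load = 110 / 2 = 55.0

55.0


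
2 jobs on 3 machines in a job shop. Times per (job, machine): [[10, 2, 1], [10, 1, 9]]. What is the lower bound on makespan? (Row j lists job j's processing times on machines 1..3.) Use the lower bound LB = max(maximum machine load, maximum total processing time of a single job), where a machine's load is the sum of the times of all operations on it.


Machine loads:
  Machine 1: 10 + 10 = 20
  Machine 2: 2 + 1 = 3
  Machine 3: 1 + 9 = 10
Max machine load = 20
Job totals:
  Job 1: 13
  Job 2: 20
Max job total = 20
Lower bound = max(20, 20) = 20

20


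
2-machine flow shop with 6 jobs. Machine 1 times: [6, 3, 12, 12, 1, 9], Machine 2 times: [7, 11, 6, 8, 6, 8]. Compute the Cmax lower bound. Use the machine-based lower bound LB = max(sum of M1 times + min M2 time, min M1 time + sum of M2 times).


LB1 = sum(M1 times) + min(M2 times) = 43 + 6 = 49
LB2 = min(M1 times) + sum(M2 times) = 1 + 46 = 47
Lower bound = max(LB1, LB2) = max(49, 47) = 49

49


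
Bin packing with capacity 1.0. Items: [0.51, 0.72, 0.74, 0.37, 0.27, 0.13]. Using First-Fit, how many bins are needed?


Place items sequentially using First-Fit:
  Item 0.51 -> new Bin 1
  Item 0.72 -> new Bin 2
  Item 0.74 -> new Bin 3
  Item 0.37 -> Bin 1 (now 0.88)
  Item 0.27 -> Bin 2 (now 0.99)
  Item 0.13 -> Bin 3 (now 0.87)
Total bins used = 3

3


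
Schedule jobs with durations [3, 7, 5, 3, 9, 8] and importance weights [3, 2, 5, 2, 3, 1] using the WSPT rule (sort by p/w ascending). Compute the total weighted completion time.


Compute p/w ratios and sort ascending (WSPT): [(3, 3), (5, 5), (3, 2), (9, 3), (7, 2), (8, 1)]
Compute weighted completion times:
  Job (p=3,w=3): C=3, w*C=3*3=9
  Job (p=5,w=5): C=8, w*C=5*8=40
  Job (p=3,w=2): C=11, w*C=2*11=22
  Job (p=9,w=3): C=20, w*C=3*20=60
  Job (p=7,w=2): C=27, w*C=2*27=54
  Job (p=8,w=1): C=35, w*C=1*35=35
Total weighted completion time = 220

220


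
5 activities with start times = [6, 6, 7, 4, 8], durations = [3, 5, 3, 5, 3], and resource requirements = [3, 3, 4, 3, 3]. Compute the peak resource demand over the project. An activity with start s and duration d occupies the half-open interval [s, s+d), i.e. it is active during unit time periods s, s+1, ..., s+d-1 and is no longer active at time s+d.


Each activity i is active on [start_i, start_i + duration_i).
Compute total resource usage per time slot:
  t=0: active resources = [], total = 0
  t=1: active resources = [], total = 0
  t=2: active resources = [], total = 0
  t=3: active resources = [], total = 0
  t=4: active resources = [3], total = 3
  t=5: active resources = [3], total = 3
  t=6: active resources = [3, 3, 3], total = 9
  t=7: active resources = [3, 3, 4, 3], total = 13
  t=8: active resources = [3, 3, 4, 3, 3], total = 16
  t=9: active resources = [3, 4, 3], total = 10
  t=10: active resources = [3, 3], total = 6
Peak resource demand = 16

16


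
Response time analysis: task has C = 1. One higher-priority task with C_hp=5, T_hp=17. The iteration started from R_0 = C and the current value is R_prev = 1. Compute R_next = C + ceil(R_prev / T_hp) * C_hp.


R_next = C + ceil(R_prev / T_hp) * C_hp
ceil(1 / 17) = ceil(0.0588) = 1
Interference = 1 * 5 = 5
R_next = 1 + 5 = 6

6


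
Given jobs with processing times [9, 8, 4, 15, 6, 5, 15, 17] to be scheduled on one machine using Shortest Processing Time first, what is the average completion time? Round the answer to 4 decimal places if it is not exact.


Sort jobs by processing time (SPT order): [4, 5, 6, 8, 9, 15, 15, 17]
Compute completion times sequentially:
  Job 1: processing = 4, completes at 4
  Job 2: processing = 5, completes at 9
  Job 3: processing = 6, completes at 15
  Job 4: processing = 8, completes at 23
  Job 5: processing = 9, completes at 32
  Job 6: processing = 15, completes at 47
  Job 7: processing = 15, completes at 62
  Job 8: processing = 17, completes at 79
Sum of completion times = 271
Average completion time = 271/8 = 33.875

33.875


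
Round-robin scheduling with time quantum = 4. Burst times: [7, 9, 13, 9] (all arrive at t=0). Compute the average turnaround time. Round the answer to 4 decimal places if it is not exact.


Time quantum = 4
Execution trace:
  J1 runs 4 units, time = 4
  J2 runs 4 units, time = 8
  J3 runs 4 units, time = 12
  J4 runs 4 units, time = 16
  J1 runs 3 units, time = 19
  J2 runs 4 units, time = 23
  J3 runs 4 units, time = 27
  J4 runs 4 units, time = 31
  J2 runs 1 units, time = 32
  J3 runs 4 units, time = 36
  J4 runs 1 units, time = 37
  J3 runs 1 units, time = 38
Finish times: [19, 32, 38, 37]
Average turnaround = 126/4 = 31.5

31.5


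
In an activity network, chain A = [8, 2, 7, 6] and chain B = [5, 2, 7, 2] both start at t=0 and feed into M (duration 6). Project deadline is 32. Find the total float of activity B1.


Forward pass: ES(B1) = sum of predecessors on chain B = 0
EF = ES + duration = 0 + 5 = 5
Backward pass: LF(M) = deadline = 32; LS(M) = 32 - 6 = 26
LF(B1) = LS(M) - sum(successors on chain B) = 26 - 11 = 15
LS = LF - duration = 15 - 5 = 10
Total float = LS - ES = 10 - 0 = 10

10


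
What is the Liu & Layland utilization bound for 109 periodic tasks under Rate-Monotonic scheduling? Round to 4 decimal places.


Compute 2^(1/109) = 1.0063794108
Subtract 1: 1.0063794108 - 1 = 0.0063794108
Multiply by n: 109 * 0.0063794108 = 0.6953557772
Round to 4 dp: 0.6954

0.6954


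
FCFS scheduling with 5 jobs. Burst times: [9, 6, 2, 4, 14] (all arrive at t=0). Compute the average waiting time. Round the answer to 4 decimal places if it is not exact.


FCFS order (as given): [9, 6, 2, 4, 14]
Waiting times:
  Job 1: wait = 0
  Job 2: wait = 9
  Job 3: wait = 15
  Job 4: wait = 17
  Job 5: wait = 21
Sum of waiting times = 62
Average waiting time = 62/5 = 12.4

12.4


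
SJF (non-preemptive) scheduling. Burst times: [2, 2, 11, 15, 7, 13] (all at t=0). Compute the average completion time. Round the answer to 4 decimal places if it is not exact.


SJF order (ascending): [2, 2, 7, 11, 13, 15]
Completion times:
  Job 1: burst=2, C=2
  Job 2: burst=2, C=4
  Job 3: burst=7, C=11
  Job 4: burst=11, C=22
  Job 5: burst=13, C=35
  Job 6: burst=15, C=50
Average completion = 124/6 = 20.6667

20.6667


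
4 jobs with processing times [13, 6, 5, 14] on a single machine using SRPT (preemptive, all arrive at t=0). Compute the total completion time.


Since all jobs arrive at t=0, SRPT equals SPT ordering.
SPT order: [5, 6, 13, 14]
Completion times:
  Job 1: p=5, C=5
  Job 2: p=6, C=11
  Job 3: p=13, C=24
  Job 4: p=14, C=38
Total completion time = 5 + 11 + 24 + 38 = 78

78


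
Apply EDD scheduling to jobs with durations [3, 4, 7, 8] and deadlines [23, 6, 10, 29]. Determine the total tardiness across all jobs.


Sort by due date (EDD order): [(4, 6), (7, 10), (3, 23), (8, 29)]
Compute completion times and tardiness:
  Job 1: p=4, d=6, C=4, tardiness=max(0,4-6)=0
  Job 2: p=7, d=10, C=11, tardiness=max(0,11-10)=1
  Job 3: p=3, d=23, C=14, tardiness=max(0,14-23)=0
  Job 4: p=8, d=29, C=22, tardiness=max(0,22-29)=0
Total tardiness = 1

1


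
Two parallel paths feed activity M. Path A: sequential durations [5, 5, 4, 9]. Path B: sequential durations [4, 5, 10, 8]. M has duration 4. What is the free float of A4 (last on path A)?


ES(A4) = sum of predecessors on chain A = 14
EF(A4) = ES + duration = 14 + 9 = 23
Successor of A4 is M. ES(M) = max(sum(A), sum(B)) = max(23, 27) = 27
Free float = ES(successor) - EF(current) = 27 - 23 = 4

4


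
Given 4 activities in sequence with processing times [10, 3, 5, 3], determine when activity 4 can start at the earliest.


Activity 4 starts after activities 1 through 3 complete.
Predecessor durations: [10, 3, 5]
ES = 10 + 3 + 5 = 18

18


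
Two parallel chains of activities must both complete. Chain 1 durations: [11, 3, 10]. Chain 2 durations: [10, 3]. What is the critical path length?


Path A total = 11 + 3 + 10 = 24
Path B total = 10 + 3 = 13
Critical path = longest path = max(24, 13) = 24

24


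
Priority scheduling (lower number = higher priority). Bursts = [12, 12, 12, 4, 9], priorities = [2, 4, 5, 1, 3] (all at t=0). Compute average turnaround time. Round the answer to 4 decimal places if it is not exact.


Sort by priority (ascending = highest first):
Order: [(1, 4), (2, 12), (3, 9), (4, 12), (5, 12)]
Completion times:
  Priority 1, burst=4, C=4
  Priority 2, burst=12, C=16
  Priority 3, burst=9, C=25
  Priority 4, burst=12, C=37
  Priority 5, burst=12, C=49
Average turnaround = 131/5 = 26.2

26.2


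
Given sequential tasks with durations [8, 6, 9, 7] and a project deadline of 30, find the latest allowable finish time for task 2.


LF(activity 2) = deadline - sum of successor durations
Successors: activities 3 through 4 with durations [9, 7]
Sum of successor durations = 16
LF = 30 - 16 = 14

14


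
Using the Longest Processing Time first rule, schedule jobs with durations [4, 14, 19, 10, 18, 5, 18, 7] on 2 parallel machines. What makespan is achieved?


Sort jobs in decreasing order (LPT): [19, 18, 18, 14, 10, 7, 5, 4]
Assign each job to the least loaded machine:
  Machine 1: jobs [19, 14, 10, 5], load = 48
  Machine 2: jobs [18, 18, 7, 4], load = 47
Makespan = max load = 48

48


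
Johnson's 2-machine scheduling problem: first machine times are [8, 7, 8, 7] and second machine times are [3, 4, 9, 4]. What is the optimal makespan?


Apply Johnson's rule:
  Group 1 (a <= b): [(3, 8, 9)]
  Group 2 (a > b): [(2, 7, 4), (4, 7, 4), (1, 8, 3)]
Optimal job order: [3, 2, 4, 1]
Schedule:
  Job 3: M1 done at 8, M2 done at 17
  Job 2: M1 done at 15, M2 done at 21
  Job 4: M1 done at 22, M2 done at 26
  Job 1: M1 done at 30, M2 done at 33
Makespan = 33

33


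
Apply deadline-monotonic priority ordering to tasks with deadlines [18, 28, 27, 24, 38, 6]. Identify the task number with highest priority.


Sort tasks by relative deadline (ascending):
  Task 6: deadline = 6
  Task 1: deadline = 18
  Task 4: deadline = 24
  Task 3: deadline = 27
  Task 2: deadline = 28
  Task 5: deadline = 38
Priority order (highest first): [6, 1, 4, 3, 2, 5]
Highest priority task = 6

6


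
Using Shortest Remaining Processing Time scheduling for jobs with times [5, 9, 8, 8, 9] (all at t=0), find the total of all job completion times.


Since all jobs arrive at t=0, SRPT equals SPT ordering.
SPT order: [5, 8, 8, 9, 9]
Completion times:
  Job 1: p=5, C=5
  Job 2: p=8, C=13
  Job 3: p=8, C=21
  Job 4: p=9, C=30
  Job 5: p=9, C=39
Total completion time = 5 + 13 + 21 + 30 + 39 = 108

108


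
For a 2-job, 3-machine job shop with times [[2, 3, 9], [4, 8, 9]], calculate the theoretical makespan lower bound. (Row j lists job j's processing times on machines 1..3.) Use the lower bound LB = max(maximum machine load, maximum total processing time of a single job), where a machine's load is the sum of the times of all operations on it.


Machine loads:
  Machine 1: 2 + 4 = 6
  Machine 2: 3 + 8 = 11
  Machine 3: 9 + 9 = 18
Max machine load = 18
Job totals:
  Job 1: 14
  Job 2: 21
Max job total = 21
Lower bound = max(18, 21) = 21

21


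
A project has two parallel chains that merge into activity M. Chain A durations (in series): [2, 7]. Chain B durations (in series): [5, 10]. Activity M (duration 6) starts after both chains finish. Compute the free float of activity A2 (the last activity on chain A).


ES(A2) = sum of predecessors on chain A = 2
EF(A2) = ES + duration = 2 + 7 = 9
Successor of A2 is M. ES(M) = max(sum(A), sum(B)) = max(9, 15) = 15
Free float = ES(successor) - EF(current) = 15 - 9 = 6

6


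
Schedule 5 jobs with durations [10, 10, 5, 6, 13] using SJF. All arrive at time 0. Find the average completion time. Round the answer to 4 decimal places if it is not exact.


SJF order (ascending): [5, 6, 10, 10, 13]
Completion times:
  Job 1: burst=5, C=5
  Job 2: burst=6, C=11
  Job 3: burst=10, C=21
  Job 4: burst=10, C=31
  Job 5: burst=13, C=44
Average completion = 112/5 = 22.4

22.4


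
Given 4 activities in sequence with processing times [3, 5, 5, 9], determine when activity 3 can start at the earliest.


Activity 3 starts after activities 1 through 2 complete.
Predecessor durations: [3, 5]
ES = 3 + 5 = 8

8


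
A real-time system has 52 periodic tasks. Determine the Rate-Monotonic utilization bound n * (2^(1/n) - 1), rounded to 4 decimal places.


Compute 2^(1/52) = 1.0134189907
Subtract 1: 1.0134189907 - 1 = 0.0134189907
Multiply by n: 52 * 0.0134189907 = 0.6977875164
Round to 4 dp: 0.6978

0.6978


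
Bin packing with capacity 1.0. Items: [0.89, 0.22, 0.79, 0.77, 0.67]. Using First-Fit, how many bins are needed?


Place items sequentially using First-Fit:
  Item 0.89 -> new Bin 1
  Item 0.22 -> new Bin 2
  Item 0.79 -> new Bin 3
  Item 0.77 -> Bin 2 (now 0.99)
  Item 0.67 -> new Bin 4
Total bins used = 4

4


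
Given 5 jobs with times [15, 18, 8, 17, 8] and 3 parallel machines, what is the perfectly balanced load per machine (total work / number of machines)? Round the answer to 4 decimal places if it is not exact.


Total processing time = 15 + 18 + 8 + 17 + 8 = 66
Number of machines = 3
Ideal balanced load = 66 / 3 = 22.0

22.0


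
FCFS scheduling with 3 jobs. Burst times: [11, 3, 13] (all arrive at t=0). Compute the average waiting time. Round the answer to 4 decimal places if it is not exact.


FCFS order (as given): [11, 3, 13]
Waiting times:
  Job 1: wait = 0
  Job 2: wait = 11
  Job 3: wait = 14
Sum of waiting times = 25
Average waiting time = 25/3 = 8.3333

8.3333


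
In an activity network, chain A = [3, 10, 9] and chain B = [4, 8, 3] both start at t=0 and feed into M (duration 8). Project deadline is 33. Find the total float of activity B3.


Forward pass: ES(B3) = sum of predecessors on chain B = 12
EF = ES + duration = 12 + 3 = 15
Backward pass: LF(M) = deadline = 33; LS(M) = 33 - 8 = 25
LF(B3) = LS(M) - sum(successors on chain B) = 25 - 0 = 25
LS = LF - duration = 25 - 3 = 22
Total float = LS - ES = 22 - 12 = 10

10


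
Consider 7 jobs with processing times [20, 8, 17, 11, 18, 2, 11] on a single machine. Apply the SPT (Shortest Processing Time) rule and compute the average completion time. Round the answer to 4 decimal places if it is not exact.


Sort jobs by processing time (SPT order): [2, 8, 11, 11, 17, 18, 20]
Compute completion times sequentially:
  Job 1: processing = 2, completes at 2
  Job 2: processing = 8, completes at 10
  Job 3: processing = 11, completes at 21
  Job 4: processing = 11, completes at 32
  Job 5: processing = 17, completes at 49
  Job 6: processing = 18, completes at 67
  Job 7: processing = 20, completes at 87
Sum of completion times = 268
Average completion time = 268/7 = 38.2857

38.2857


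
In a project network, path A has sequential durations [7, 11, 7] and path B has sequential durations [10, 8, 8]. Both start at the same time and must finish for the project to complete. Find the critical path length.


Path A total = 7 + 11 + 7 = 25
Path B total = 10 + 8 + 8 = 26
Critical path = longest path = max(25, 26) = 26

26


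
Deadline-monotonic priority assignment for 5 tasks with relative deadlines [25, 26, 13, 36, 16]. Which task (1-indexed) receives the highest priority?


Sort tasks by relative deadline (ascending):
  Task 3: deadline = 13
  Task 5: deadline = 16
  Task 1: deadline = 25
  Task 2: deadline = 26
  Task 4: deadline = 36
Priority order (highest first): [3, 5, 1, 2, 4]
Highest priority task = 3

3


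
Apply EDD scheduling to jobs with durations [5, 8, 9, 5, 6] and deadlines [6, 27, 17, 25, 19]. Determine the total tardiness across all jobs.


Sort by due date (EDD order): [(5, 6), (9, 17), (6, 19), (5, 25), (8, 27)]
Compute completion times and tardiness:
  Job 1: p=5, d=6, C=5, tardiness=max(0,5-6)=0
  Job 2: p=9, d=17, C=14, tardiness=max(0,14-17)=0
  Job 3: p=6, d=19, C=20, tardiness=max(0,20-19)=1
  Job 4: p=5, d=25, C=25, tardiness=max(0,25-25)=0
  Job 5: p=8, d=27, C=33, tardiness=max(0,33-27)=6
Total tardiness = 7

7


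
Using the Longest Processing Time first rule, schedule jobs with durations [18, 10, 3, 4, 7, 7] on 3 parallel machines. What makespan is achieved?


Sort jobs in decreasing order (LPT): [18, 10, 7, 7, 4, 3]
Assign each job to the least loaded machine:
  Machine 1: jobs [18], load = 18
  Machine 2: jobs [10, 4, 3], load = 17
  Machine 3: jobs [7, 7], load = 14
Makespan = max load = 18

18


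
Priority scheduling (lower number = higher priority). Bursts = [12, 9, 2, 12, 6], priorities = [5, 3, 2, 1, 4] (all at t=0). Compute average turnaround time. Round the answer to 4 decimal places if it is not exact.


Sort by priority (ascending = highest first):
Order: [(1, 12), (2, 2), (3, 9), (4, 6), (5, 12)]
Completion times:
  Priority 1, burst=12, C=12
  Priority 2, burst=2, C=14
  Priority 3, burst=9, C=23
  Priority 4, burst=6, C=29
  Priority 5, burst=12, C=41
Average turnaround = 119/5 = 23.8

23.8


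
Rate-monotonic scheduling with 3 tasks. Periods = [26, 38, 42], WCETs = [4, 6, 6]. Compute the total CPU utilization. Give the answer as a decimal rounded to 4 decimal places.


Compute individual utilizations (exact fractions):
  Task 1: C/T = 4/26 = 2/13 (approx. 0.1538)
  Task 2: C/T = 6/38 = 3/19 (approx. 0.1579)
  Task 3: C/T = 6/42 = 1/7 (approx. 0.1429)
Total utilization U = 2/13 + 3/19 + 1/7 = 786/1729
Rounded to 4 decimal places: U = 0.4546
RM (Liu & Layland) bound for 3 tasks = 0.779763; compare with U = 786/1729 (approx. 0.454598)
U <= bound, so schedulable by RM sufficient condition.

0.4546


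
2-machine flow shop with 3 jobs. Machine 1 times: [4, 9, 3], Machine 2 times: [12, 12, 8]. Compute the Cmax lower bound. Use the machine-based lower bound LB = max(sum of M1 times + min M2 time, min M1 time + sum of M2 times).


LB1 = sum(M1 times) + min(M2 times) = 16 + 8 = 24
LB2 = min(M1 times) + sum(M2 times) = 3 + 32 = 35
Lower bound = max(LB1, LB2) = max(24, 35) = 35

35


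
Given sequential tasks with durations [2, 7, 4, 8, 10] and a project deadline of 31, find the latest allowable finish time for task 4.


LF(activity 4) = deadline - sum of successor durations
Successors: activities 5 through 5 with durations [10]
Sum of successor durations = 10
LF = 31 - 10 = 21

21


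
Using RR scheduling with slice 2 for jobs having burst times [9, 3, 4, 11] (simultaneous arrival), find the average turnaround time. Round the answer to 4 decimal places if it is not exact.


Time quantum = 2
Execution trace:
  J1 runs 2 units, time = 2
  J2 runs 2 units, time = 4
  J3 runs 2 units, time = 6
  J4 runs 2 units, time = 8
  J1 runs 2 units, time = 10
  J2 runs 1 units, time = 11
  J3 runs 2 units, time = 13
  J4 runs 2 units, time = 15
  J1 runs 2 units, time = 17
  J4 runs 2 units, time = 19
  J1 runs 2 units, time = 21
  J4 runs 2 units, time = 23
  J1 runs 1 units, time = 24
  J4 runs 2 units, time = 26
  J4 runs 1 units, time = 27
Finish times: [24, 11, 13, 27]
Average turnaround = 75/4 = 18.75

18.75


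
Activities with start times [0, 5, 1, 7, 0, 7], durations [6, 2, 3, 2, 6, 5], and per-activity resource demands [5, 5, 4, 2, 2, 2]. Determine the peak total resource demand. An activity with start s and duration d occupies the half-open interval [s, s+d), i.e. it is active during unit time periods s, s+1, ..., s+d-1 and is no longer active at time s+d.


Each activity i is active on [start_i, start_i + duration_i).
Compute total resource usage per time slot:
  t=0: active resources = [5, 2], total = 7
  t=1: active resources = [5, 4, 2], total = 11
  t=2: active resources = [5, 4, 2], total = 11
  t=3: active resources = [5, 4, 2], total = 11
  t=4: active resources = [5, 2], total = 7
  t=5: active resources = [5, 5, 2], total = 12
  t=6: active resources = [5], total = 5
  t=7: active resources = [2, 2], total = 4
  t=8: active resources = [2, 2], total = 4
  t=9: active resources = [2], total = 2
  t=10: active resources = [2], total = 2
  t=11: active resources = [2], total = 2
Peak resource demand = 12

12


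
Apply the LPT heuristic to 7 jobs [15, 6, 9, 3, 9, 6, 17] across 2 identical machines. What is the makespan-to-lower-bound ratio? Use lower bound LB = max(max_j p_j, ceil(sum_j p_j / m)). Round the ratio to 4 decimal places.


LPT order: [17, 15, 9, 9, 6, 6, 3]
Machine loads after assignment: [32, 33]
LPT makespan = 33
Lower bound = max(max_job, ceil(total/2)) = max(17, 33) = 33
Ratio = 33 / 33 = 1.0

1.0


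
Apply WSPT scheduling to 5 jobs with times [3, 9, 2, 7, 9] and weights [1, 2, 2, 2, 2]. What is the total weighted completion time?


Compute p/w ratios and sort ascending (WSPT): [(2, 2), (3, 1), (7, 2), (9, 2), (9, 2)]
Compute weighted completion times:
  Job (p=2,w=2): C=2, w*C=2*2=4
  Job (p=3,w=1): C=5, w*C=1*5=5
  Job (p=7,w=2): C=12, w*C=2*12=24
  Job (p=9,w=2): C=21, w*C=2*21=42
  Job (p=9,w=2): C=30, w*C=2*30=60
Total weighted completion time = 135

135


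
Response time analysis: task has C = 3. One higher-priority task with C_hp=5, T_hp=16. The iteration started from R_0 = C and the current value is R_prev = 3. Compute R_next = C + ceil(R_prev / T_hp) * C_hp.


R_next = C + ceil(R_prev / T_hp) * C_hp
ceil(3 / 16) = ceil(0.1875) = 1
Interference = 1 * 5 = 5
R_next = 3 + 5 = 8

8


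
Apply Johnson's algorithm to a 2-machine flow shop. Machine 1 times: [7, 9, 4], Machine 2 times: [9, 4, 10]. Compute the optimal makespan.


Apply Johnson's rule:
  Group 1 (a <= b): [(3, 4, 10), (1, 7, 9)]
  Group 2 (a > b): [(2, 9, 4)]
Optimal job order: [3, 1, 2]
Schedule:
  Job 3: M1 done at 4, M2 done at 14
  Job 1: M1 done at 11, M2 done at 23
  Job 2: M1 done at 20, M2 done at 27
Makespan = 27

27


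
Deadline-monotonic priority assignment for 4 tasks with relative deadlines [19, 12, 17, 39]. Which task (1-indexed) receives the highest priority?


Sort tasks by relative deadline (ascending):
  Task 2: deadline = 12
  Task 3: deadline = 17
  Task 1: deadline = 19
  Task 4: deadline = 39
Priority order (highest first): [2, 3, 1, 4]
Highest priority task = 2

2


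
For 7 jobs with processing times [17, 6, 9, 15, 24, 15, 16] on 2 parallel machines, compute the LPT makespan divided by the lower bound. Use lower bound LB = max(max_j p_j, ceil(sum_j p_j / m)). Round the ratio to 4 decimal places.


LPT order: [24, 17, 16, 15, 15, 9, 6]
Machine loads after assignment: [54, 48]
LPT makespan = 54
Lower bound = max(max_job, ceil(total/2)) = max(24, 51) = 51
Ratio = 54 / 51 = 1.0588

1.0588


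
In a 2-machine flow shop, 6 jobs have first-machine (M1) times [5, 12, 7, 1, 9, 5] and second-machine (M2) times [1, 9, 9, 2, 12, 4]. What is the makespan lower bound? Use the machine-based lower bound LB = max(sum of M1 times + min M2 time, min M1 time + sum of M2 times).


LB1 = sum(M1 times) + min(M2 times) = 39 + 1 = 40
LB2 = min(M1 times) + sum(M2 times) = 1 + 37 = 38
Lower bound = max(LB1, LB2) = max(40, 38) = 40

40


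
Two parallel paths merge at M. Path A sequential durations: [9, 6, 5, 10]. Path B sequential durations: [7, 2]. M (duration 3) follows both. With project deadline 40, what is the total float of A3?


Forward pass: ES(A3) = sum of predecessors on chain A = 15
EF = ES + duration = 15 + 5 = 20
Backward pass: LF(M) = deadline = 40; LS(M) = 40 - 3 = 37
LF(A3) = LS(M) - sum(successors on chain A) = 37 - 10 = 27
LS = LF - duration = 27 - 5 = 22
Total float = LS - ES = 22 - 15 = 7

7


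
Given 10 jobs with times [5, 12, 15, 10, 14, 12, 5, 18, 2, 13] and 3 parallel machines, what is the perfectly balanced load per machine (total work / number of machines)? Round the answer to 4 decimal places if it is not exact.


Total processing time = 5 + 12 + 15 + 10 + 14 + 12 + 5 + 18 + 2 + 13 = 106
Number of machines = 3
Ideal balanced load = 106 / 3 = 35.3333

35.3333


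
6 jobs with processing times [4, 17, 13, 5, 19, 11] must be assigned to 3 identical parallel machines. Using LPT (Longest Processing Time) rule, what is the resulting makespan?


Sort jobs in decreasing order (LPT): [19, 17, 13, 11, 5, 4]
Assign each job to the least loaded machine:
  Machine 1: jobs [19, 4], load = 23
  Machine 2: jobs [17, 5], load = 22
  Machine 3: jobs [13, 11], load = 24
Makespan = max load = 24

24


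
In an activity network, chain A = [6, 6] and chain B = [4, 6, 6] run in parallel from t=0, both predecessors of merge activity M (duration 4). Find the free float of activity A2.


ES(A2) = sum of predecessors on chain A = 6
EF(A2) = ES + duration = 6 + 6 = 12
Successor of A2 is M. ES(M) = max(sum(A), sum(B)) = max(12, 16) = 16
Free float = ES(successor) - EF(current) = 16 - 12 = 4

4


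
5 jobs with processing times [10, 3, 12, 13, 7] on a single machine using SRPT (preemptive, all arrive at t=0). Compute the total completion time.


Since all jobs arrive at t=0, SRPT equals SPT ordering.
SPT order: [3, 7, 10, 12, 13]
Completion times:
  Job 1: p=3, C=3
  Job 2: p=7, C=10
  Job 3: p=10, C=20
  Job 4: p=12, C=32
  Job 5: p=13, C=45
Total completion time = 3 + 10 + 20 + 32 + 45 = 110

110


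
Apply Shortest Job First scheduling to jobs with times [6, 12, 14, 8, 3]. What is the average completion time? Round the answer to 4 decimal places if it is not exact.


SJF order (ascending): [3, 6, 8, 12, 14]
Completion times:
  Job 1: burst=3, C=3
  Job 2: burst=6, C=9
  Job 3: burst=8, C=17
  Job 4: burst=12, C=29
  Job 5: burst=14, C=43
Average completion = 101/5 = 20.2

20.2


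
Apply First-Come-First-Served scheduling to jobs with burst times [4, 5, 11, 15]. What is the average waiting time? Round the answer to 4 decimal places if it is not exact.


FCFS order (as given): [4, 5, 11, 15]
Waiting times:
  Job 1: wait = 0
  Job 2: wait = 4
  Job 3: wait = 9
  Job 4: wait = 20
Sum of waiting times = 33
Average waiting time = 33/4 = 8.25

8.25


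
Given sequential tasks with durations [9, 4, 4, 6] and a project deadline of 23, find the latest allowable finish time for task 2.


LF(activity 2) = deadline - sum of successor durations
Successors: activities 3 through 4 with durations [4, 6]
Sum of successor durations = 10
LF = 23 - 10 = 13

13


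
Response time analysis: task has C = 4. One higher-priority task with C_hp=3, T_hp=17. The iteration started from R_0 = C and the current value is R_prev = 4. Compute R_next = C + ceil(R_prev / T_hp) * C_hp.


R_next = C + ceil(R_prev / T_hp) * C_hp
ceil(4 / 17) = ceil(0.2353) = 1
Interference = 1 * 3 = 3
R_next = 4 + 3 = 7

7


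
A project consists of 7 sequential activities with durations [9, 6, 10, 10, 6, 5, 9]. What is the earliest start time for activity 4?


Activity 4 starts after activities 1 through 3 complete.
Predecessor durations: [9, 6, 10]
ES = 9 + 6 + 10 = 25

25


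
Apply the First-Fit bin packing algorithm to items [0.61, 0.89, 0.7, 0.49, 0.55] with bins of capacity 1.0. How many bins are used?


Place items sequentially using First-Fit:
  Item 0.61 -> new Bin 1
  Item 0.89 -> new Bin 2
  Item 0.7 -> new Bin 3
  Item 0.49 -> new Bin 4
  Item 0.55 -> new Bin 5
Total bins used = 5

5


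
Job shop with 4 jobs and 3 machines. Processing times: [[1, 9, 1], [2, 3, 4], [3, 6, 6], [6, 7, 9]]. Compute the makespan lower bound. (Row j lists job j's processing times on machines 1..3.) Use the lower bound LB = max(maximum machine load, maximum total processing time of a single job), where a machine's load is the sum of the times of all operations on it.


Machine loads:
  Machine 1: 1 + 2 + 3 + 6 = 12
  Machine 2: 9 + 3 + 6 + 7 = 25
  Machine 3: 1 + 4 + 6 + 9 = 20
Max machine load = 25
Job totals:
  Job 1: 11
  Job 2: 9
  Job 3: 15
  Job 4: 22
Max job total = 22
Lower bound = max(25, 22) = 25

25


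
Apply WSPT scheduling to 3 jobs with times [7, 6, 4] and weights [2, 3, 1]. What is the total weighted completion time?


Compute p/w ratios and sort ascending (WSPT): [(6, 3), (7, 2), (4, 1)]
Compute weighted completion times:
  Job (p=6,w=3): C=6, w*C=3*6=18
  Job (p=7,w=2): C=13, w*C=2*13=26
  Job (p=4,w=1): C=17, w*C=1*17=17
Total weighted completion time = 61

61


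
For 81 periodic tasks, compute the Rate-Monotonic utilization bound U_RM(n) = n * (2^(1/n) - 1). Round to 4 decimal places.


Compute 2^(1/81) = 1.0085940916
Subtract 1: 1.0085940916 - 1 = 0.0085940916
Multiply by n: 81 * 0.0085940916 = 0.6961214196
Round to 4 dp: 0.6961

0.6961


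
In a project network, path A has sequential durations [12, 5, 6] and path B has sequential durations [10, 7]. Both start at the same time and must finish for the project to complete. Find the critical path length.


Path A total = 12 + 5 + 6 = 23
Path B total = 10 + 7 = 17
Critical path = longest path = max(23, 17) = 23

23


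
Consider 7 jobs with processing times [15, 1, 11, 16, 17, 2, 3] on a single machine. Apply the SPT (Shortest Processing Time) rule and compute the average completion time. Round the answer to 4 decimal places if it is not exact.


Sort jobs by processing time (SPT order): [1, 2, 3, 11, 15, 16, 17]
Compute completion times sequentially:
  Job 1: processing = 1, completes at 1
  Job 2: processing = 2, completes at 3
  Job 3: processing = 3, completes at 6
  Job 4: processing = 11, completes at 17
  Job 5: processing = 15, completes at 32
  Job 6: processing = 16, completes at 48
  Job 7: processing = 17, completes at 65
Sum of completion times = 172
Average completion time = 172/7 = 24.5714

24.5714


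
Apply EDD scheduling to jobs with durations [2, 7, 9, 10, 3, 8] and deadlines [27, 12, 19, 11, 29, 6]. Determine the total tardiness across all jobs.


Sort by due date (EDD order): [(8, 6), (10, 11), (7, 12), (9, 19), (2, 27), (3, 29)]
Compute completion times and tardiness:
  Job 1: p=8, d=6, C=8, tardiness=max(0,8-6)=2
  Job 2: p=10, d=11, C=18, tardiness=max(0,18-11)=7
  Job 3: p=7, d=12, C=25, tardiness=max(0,25-12)=13
  Job 4: p=9, d=19, C=34, tardiness=max(0,34-19)=15
  Job 5: p=2, d=27, C=36, tardiness=max(0,36-27)=9
  Job 6: p=3, d=29, C=39, tardiness=max(0,39-29)=10
Total tardiness = 56

56


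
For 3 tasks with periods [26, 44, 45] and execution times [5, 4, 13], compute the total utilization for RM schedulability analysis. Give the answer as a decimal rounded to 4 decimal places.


Compute individual utilizations (exact fractions):
  Task 1: C/T = 5/26 (approx. 0.1923)
  Task 2: C/T = 4/44 = 1/11 (approx. 0.0909)
  Task 3: C/T = 13/45 (approx. 0.2889)
Total utilization U = 5/26 + 1/11 + 13/45 = 7363/12870
Rounded to 4 decimal places: U = 0.5721
RM (Liu & Layland) bound for 3 tasks = 0.779763; compare with U = 7363/12870 (approx. 0.572106)
U <= bound, so schedulable by RM sufficient condition.

0.5721


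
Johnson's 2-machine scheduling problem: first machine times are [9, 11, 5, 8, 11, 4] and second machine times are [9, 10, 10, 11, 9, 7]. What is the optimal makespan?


Apply Johnson's rule:
  Group 1 (a <= b): [(6, 4, 7), (3, 5, 10), (4, 8, 11), (1, 9, 9)]
  Group 2 (a > b): [(2, 11, 10), (5, 11, 9)]
Optimal job order: [6, 3, 4, 1, 2, 5]
Schedule:
  Job 6: M1 done at 4, M2 done at 11
  Job 3: M1 done at 9, M2 done at 21
  Job 4: M1 done at 17, M2 done at 32
  Job 1: M1 done at 26, M2 done at 41
  Job 2: M1 done at 37, M2 done at 51
  Job 5: M1 done at 48, M2 done at 60
Makespan = 60

60


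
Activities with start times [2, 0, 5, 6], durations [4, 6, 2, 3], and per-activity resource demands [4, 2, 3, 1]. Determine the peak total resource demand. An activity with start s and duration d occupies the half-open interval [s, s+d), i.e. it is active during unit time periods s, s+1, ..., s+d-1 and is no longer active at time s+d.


Each activity i is active on [start_i, start_i + duration_i).
Compute total resource usage per time slot:
  t=0: active resources = [2], total = 2
  t=1: active resources = [2], total = 2
  t=2: active resources = [4, 2], total = 6
  t=3: active resources = [4, 2], total = 6
  t=4: active resources = [4, 2], total = 6
  t=5: active resources = [4, 2, 3], total = 9
  t=6: active resources = [3, 1], total = 4
  t=7: active resources = [1], total = 1
  t=8: active resources = [1], total = 1
Peak resource demand = 9

9


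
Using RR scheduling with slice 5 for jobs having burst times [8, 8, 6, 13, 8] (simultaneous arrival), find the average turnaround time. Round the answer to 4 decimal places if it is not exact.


Time quantum = 5
Execution trace:
  J1 runs 5 units, time = 5
  J2 runs 5 units, time = 10
  J3 runs 5 units, time = 15
  J4 runs 5 units, time = 20
  J5 runs 5 units, time = 25
  J1 runs 3 units, time = 28
  J2 runs 3 units, time = 31
  J3 runs 1 units, time = 32
  J4 runs 5 units, time = 37
  J5 runs 3 units, time = 40
  J4 runs 3 units, time = 43
Finish times: [28, 31, 32, 43, 40]
Average turnaround = 174/5 = 34.8

34.8


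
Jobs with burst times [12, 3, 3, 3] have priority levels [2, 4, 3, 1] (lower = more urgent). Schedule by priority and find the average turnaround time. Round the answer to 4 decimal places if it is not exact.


Sort by priority (ascending = highest first):
Order: [(1, 3), (2, 12), (3, 3), (4, 3)]
Completion times:
  Priority 1, burst=3, C=3
  Priority 2, burst=12, C=15
  Priority 3, burst=3, C=18
  Priority 4, burst=3, C=21
Average turnaround = 57/4 = 14.25

14.25


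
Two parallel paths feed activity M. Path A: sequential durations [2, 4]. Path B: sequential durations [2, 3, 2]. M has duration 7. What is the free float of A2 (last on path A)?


ES(A2) = sum of predecessors on chain A = 2
EF(A2) = ES + duration = 2 + 4 = 6
Successor of A2 is M. ES(M) = max(sum(A), sum(B)) = max(6, 7) = 7
Free float = ES(successor) - EF(current) = 7 - 6 = 1

1


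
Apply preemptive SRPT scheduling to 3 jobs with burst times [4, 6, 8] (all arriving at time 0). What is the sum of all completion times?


Since all jobs arrive at t=0, SRPT equals SPT ordering.
SPT order: [4, 6, 8]
Completion times:
  Job 1: p=4, C=4
  Job 2: p=6, C=10
  Job 3: p=8, C=18
Total completion time = 4 + 10 + 18 = 32

32


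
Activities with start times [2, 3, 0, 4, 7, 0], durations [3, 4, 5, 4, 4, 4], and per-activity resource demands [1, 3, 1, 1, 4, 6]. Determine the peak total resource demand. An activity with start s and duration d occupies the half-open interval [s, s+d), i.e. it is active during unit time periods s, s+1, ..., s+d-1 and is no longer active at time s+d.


Each activity i is active on [start_i, start_i + duration_i).
Compute total resource usage per time slot:
  t=0: active resources = [1, 6], total = 7
  t=1: active resources = [1, 6], total = 7
  t=2: active resources = [1, 1, 6], total = 8
  t=3: active resources = [1, 3, 1, 6], total = 11
  t=4: active resources = [1, 3, 1, 1], total = 6
  t=5: active resources = [3, 1], total = 4
  t=6: active resources = [3, 1], total = 4
  t=7: active resources = [1, 4], total = 5
  t=8: active resources = [4], total = 4
  t=9: active resources = [4], total = 4
  t=10: active resources = [4], total = 4
Peak resource demand = 11

11


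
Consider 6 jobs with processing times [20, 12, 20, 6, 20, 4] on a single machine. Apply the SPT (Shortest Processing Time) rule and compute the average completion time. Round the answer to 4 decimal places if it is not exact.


Sort jobs by processing time (SPT order): [4, 6, 12, 20, 20, 20]
Compute completion times sequentially:
  Job 1: processing = 4, completes at 4
  Job 2: processing = 6, completes at 10
  Job 3: processing = 12, completes at 22
  Job 4: processing = 20, completes at 42
  Job 5: processing = 20, completes at 62
  Job 6: processing = 20, completes at 82
Sum of completion times = 222
Average completion time = 222/6 = 37.0

37.0


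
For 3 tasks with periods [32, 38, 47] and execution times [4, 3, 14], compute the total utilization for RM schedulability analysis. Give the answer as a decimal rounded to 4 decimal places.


Compute individual utilizations (exact fractions):
  Task 1: C/T = 4/32 = 1/8 (approx. 0.125)
  Task 2: C/T = 3/38 (approx. 0.0789)
  Task 3: C/T = 14/47 (approx. 0.2979)
Total utilization U = 1/8 + 3/38 + 14/47 = 3585/7144
Rounded to 4 decimal places: U = 0.5018
RM (Liu & Layland) bound for 3 tasks = 0.779763; compare with U = 3585/7144 (approx. 0.501820)
U <= bound, so schedulable by RM sufficient condition.

0.5018
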